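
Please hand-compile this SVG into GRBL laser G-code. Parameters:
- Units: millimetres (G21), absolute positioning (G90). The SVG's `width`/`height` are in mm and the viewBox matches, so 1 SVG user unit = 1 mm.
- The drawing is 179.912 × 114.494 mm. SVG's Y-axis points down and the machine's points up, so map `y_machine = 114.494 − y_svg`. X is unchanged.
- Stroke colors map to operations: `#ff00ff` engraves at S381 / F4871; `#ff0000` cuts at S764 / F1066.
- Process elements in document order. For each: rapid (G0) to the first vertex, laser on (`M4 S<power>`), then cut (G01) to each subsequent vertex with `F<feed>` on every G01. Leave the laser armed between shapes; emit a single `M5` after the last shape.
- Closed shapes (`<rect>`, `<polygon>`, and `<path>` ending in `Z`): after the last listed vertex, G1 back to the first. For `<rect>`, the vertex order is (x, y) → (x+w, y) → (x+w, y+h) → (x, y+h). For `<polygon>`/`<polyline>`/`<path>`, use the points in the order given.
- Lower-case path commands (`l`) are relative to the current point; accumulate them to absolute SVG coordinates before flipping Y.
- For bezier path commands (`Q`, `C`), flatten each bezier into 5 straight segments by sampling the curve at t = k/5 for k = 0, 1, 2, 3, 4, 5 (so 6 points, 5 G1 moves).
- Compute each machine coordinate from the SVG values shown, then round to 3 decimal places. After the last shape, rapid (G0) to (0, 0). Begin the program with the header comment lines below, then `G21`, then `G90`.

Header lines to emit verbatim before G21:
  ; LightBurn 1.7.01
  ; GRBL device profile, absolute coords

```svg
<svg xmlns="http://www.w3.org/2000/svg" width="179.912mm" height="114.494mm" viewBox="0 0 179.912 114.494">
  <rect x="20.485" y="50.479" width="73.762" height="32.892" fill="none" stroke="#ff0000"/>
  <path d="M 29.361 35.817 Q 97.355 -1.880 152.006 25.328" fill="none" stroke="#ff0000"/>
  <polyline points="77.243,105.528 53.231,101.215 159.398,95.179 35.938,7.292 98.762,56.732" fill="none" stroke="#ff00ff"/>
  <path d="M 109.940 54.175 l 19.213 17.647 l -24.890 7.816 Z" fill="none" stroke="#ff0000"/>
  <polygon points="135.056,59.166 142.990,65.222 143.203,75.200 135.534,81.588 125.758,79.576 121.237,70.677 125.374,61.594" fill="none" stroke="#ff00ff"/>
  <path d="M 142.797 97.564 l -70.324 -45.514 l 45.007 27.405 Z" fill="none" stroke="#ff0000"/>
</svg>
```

; LightBurn 1.7.01
; GRBL device profile, absolute coords
G21
G90
G0 X20.485 Y64.015
M4 S764
G01 X94.247 Y64.015 F1066
G01 X94.247 Y31.123 F1066
G01 X20.485 Y31.123 F1066
G01 X20.485 Y64.015 F1066
G0 X29.361 Y78.677
M4 S764
G01 X56.025 Y91.160 F1066
G01 X81.621 Y98.450 F1066
G01 X106.150 Y100.548 F1066
G01 X129.612 Y97.453 F1066
G01 X152.006 Y89.166 F1066
G0 X77.243 Y8.966
M4 S381
G01 X53.231 Y13.279 F4871
G01 X159.398 Y19.315 F4871
G01 X35.938 Y107.202 F4871
G01 X98.762 Y57.762 F4871
G0 X109.940 Y60.319
M4 S764
G01 X129.153 Y42.672 F1066
G01 X104.263 Y34.856 F1066
G01 X109.940 Y60.319 F1066
G0 X135.056 Y55.328
M4 S381
G01 X142.990 Y49.272 F4871
G01 X143.203 Y39.294 F4871
G01 X135.534 Y32.906 F4871
G01 X125.758 Y34.918 F4871
G01 X121.237 Y43.817 F4871
G01 X125.374 Y52.900 F4871
G01 X135.056 Y55.328 F4871
G0 X142.797 Y16.930
M4 S764
G01 X72.473 Y62.444 F1066
G01 X117.480 Y35.039 F1066
G01 X142.797 Y16.930 F1066
M5
G0 X0.000 Y0.000

viewBox `0 0 179.912 114.494` with mm width/height → 1 unit = 1 mm. Flip: y_m = 114.494 − y_svg.

**Shape 1** — `<rect>` rectangle, stroke `#ff0000` → cut (S764, F1066). Machine vertices: (20.485,64.015) → (94.247,64.015) → (94.247,31.123) → (20.485,31.123) → (20.485,64.015). Closed: final G1 returns to the first vertex.

**Shape 2** — `<path>` quadratic bezier, stroke `#ff0000` → cut (S764, F1066). Control points (SVG): P0=(29.361,35.817), P1=(97.355,-1.880), P2=(152.006,25.328); sampled at t=k/5. Machine vertices: (29.361,78.677) → (56.025,91.160) → (81.621,98.450) → (106.150,100.548) → (129.612,97.453) → (152.006,89.166). Open path.

**Shape 3** — `<polyline>` open polyline, stroke `#ff00ff` → engrave (S381, F4871). Machine vertices: (77.243,8.966) → (53.231,13.279) → (159.398,19.315) → (35.938,107.202) → (98.762,57.762). Open path.

**Shape 4** — `<path>` regular polygon, stroke `#ff0000` → cut (S764, F1066). Machine vertices: (109.940,60.319) → (129.153,42.672) → (104.263,34.856) → (109.940,60.319). Closed: final G1 returns to the first vertex.

**Shape 5** — `<polygon>` regular polygon, stroke `#ff00ff` → engrave (S381, F4871). Machine vertices: (135.056,55.328) → (142.990,49.272) → (143.203,39.294) → (135.534,32.906) → (125.758,34.918) → (121.237,43.817) → (125.374,52.900) → (135.056,55.328). Closed: final G1 returns to the first vertex.

**Shape 6** — `<path>` closed polygon, stroke `#ff0000` → cut (S764, F1066). Machine vertices: (142.797,16.930) → (72.473,62.444) → (117.480,35.039) → (142.797,16.930). Closed: final G1 returns to the first vertex.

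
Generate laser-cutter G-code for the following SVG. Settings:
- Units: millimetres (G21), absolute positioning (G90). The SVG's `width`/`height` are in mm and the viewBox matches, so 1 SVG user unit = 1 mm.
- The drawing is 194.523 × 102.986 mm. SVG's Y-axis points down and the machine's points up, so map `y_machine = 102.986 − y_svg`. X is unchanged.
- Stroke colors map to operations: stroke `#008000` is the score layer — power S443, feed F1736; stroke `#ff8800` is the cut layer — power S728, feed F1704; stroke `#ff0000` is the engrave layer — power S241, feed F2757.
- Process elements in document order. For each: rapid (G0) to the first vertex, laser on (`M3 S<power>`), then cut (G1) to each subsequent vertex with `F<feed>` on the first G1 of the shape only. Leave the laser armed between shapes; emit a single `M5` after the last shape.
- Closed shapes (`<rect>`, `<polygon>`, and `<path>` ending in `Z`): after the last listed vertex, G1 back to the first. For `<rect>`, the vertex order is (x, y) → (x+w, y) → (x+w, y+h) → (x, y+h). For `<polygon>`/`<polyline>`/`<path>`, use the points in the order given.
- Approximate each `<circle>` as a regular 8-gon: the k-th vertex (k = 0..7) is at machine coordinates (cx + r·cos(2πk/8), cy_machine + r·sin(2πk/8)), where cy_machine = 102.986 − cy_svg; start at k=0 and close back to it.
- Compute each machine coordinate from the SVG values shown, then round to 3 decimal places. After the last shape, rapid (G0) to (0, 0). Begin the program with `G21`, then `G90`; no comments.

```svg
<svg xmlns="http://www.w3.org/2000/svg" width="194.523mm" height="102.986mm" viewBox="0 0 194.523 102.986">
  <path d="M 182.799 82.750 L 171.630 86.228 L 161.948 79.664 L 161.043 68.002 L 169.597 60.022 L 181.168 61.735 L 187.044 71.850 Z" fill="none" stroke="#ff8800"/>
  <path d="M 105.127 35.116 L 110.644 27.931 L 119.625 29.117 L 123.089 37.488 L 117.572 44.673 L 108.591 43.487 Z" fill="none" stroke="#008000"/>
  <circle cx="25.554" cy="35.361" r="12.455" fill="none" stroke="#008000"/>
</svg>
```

G21
G90
G0 X182.799 Y20.236
M3 S728
G1 X171.630 Y16.758 F1704
G1 X161.948 Y23.322
G1 X161.043 Y34.984
G1 X169.597 Y42.964
G1 X181.168 Y41.251
G1 X187.044 Y31.136
G1 X182.799 Y20.236
G0 X105.127 Y67.870
M3 S443
G1 X110.644 Y75.055 F1736
G1 X119.625 Y73.869
G1 X123.089 Y65.498
G1 X117.572 Y58.313
G1 X108.591 Y59.499
G1 X105.127 Y67.870
G0 X38.009 Y67.625
M3 S443
G1 X34.361 Y76.432 F1736
G1 X25.554 Y80.080
G1 X16.747 Y76.432
G1 X13.099 Y67.625
G1 X16.747 Y58.818
G1 X25.554 Y55.170
G1 X34.361 Y58.818
G1 X38.009 Y67.625
M5
G0 X0.000 Y0.000

1 u = 1 mm; y_m = 102.986 − y.

[1] `<path>` regular polygon, #ff8800→cut S728 F1704: (182.799,20.236) → (171.630,16.758) → (161.948,23.322) → (161.043,34.984) → (169.597,42.964) → (181.168,41.251) → (187.044,31.136) → (182.799,20.236) (closed)

[2] `<path>` regular polygon, #008000→score S443 F1736: (105.127,67.870) → (110.644,75.055) → (119.625,73.869) → (123.089,65.498) → (117.572,58.313) → (108.591,59.499) → (105.127,67.870) (closed)

[3] `<circle>` circle, #008000→score S443 F1736: (38.009,67.625) → (34.361,76.432) → (25.554,80.080) → (16.747,76.432) → (13.099,67.625) → (16.747,58.818) → (25.554,55.170) → (34.361,58.818) → (38.009,67.625) (closed)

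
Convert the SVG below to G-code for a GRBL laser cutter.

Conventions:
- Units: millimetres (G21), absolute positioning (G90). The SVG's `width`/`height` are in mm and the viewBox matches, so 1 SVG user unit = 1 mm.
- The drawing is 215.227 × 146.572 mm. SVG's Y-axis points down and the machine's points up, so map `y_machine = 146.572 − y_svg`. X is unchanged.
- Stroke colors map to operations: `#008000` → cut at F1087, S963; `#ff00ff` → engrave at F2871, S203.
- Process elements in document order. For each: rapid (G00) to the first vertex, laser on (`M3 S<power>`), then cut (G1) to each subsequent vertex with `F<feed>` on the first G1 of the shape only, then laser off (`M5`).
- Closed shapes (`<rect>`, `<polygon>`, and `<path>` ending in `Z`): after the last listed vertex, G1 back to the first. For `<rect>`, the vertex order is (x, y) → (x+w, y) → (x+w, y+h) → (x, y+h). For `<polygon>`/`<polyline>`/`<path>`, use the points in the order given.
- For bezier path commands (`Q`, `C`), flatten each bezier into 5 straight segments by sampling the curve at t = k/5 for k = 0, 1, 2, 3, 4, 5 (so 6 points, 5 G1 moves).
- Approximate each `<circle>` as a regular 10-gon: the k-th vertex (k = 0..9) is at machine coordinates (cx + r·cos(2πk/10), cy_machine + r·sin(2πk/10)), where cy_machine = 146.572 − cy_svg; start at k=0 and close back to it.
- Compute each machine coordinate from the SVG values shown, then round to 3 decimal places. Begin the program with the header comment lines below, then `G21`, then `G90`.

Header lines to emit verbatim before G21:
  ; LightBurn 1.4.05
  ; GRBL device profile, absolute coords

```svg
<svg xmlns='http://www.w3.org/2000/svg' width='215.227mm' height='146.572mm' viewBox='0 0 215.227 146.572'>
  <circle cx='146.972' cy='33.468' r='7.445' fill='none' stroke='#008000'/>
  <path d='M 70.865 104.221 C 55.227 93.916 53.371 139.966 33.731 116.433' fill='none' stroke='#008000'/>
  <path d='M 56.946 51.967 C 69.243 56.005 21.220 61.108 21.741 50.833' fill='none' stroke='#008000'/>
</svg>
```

; LightBurn 1.4.05
; GRBL device profile, absolute coords
G21
G90
G00 X154.417 Y113.104
M3 S963
G1 X152.995 Y117.480 F1087
G1 X149.273 Y120.185
G1 X144.671 Y120.185
G1 X140.949 Y117.480
G1 X139.527 Y113.104
G1 X140.949 Y108.728
G1 X144.671 Y106.023
G1 X149.273 Y106.023
G1 X152.995 Y108.728
G1 X154.417 Y113.104
M5
G00 X70.865 Y42.351
M3 S963
G1 X62.884 Y42.779 F1087
G1 X56.695 Y35.727
G1 X50.783 Y27.239
G1 X43.633 Y23.362
G1 X33.731 Y30.139
M5
G00 X56.946 Y94.605
M3 S963
G1 X57.957 Y92.186 F1087
G1 X49.716 Y90.301
G1 X37.450 Y89.738
G1 X26.383 Y91.288
G1 X21.741 Y95.739
M5

viewBox `0 0 215.227 146.572` with mm width/height → 1 unit = 1 mm. Flip: y_m = 146.572 − y_svg.

**Shape 1** — `<circle>` circle, stroke `#008000` → cut (S963, F1087). Machine vertices: (154.417,113.104) → (152.995,117.480) → (149.273,120.185) → (144.671,120.185) → (140.949,117.480) → (139.527,113.104) → (140.949,108.728) → (144.671,106.023) → (149.273,106.023) → (152.995,108.728) → (154.417,113.104). Closed: final G1 returns to the first vertex.

**Shape 2** — `<path>` cubic bezier, stroke `#008000` → cut (S963, F1087). Control points (SVG): P0=(70.865,104.221), P1=(55.227,93.916), P2=(53.371,139.966), P3=(33.731,116.433); sampled at t=k/5. Machine vertices: (70.865,42.351) → (62.884,42.779) → (56.695,35.727) → (50.783,27.239) → (43.633,23.362) → (33.731,30.139). Open path.

**Shape 3** — `<path>` cubic bezier, stroke `#008000` → cut (S963, F1087). Control points (SVG): P0=(56.946,51.967), P1=(69.243,56.005), P2=(21.220,61.108), P3=(21.741,50.833); sampled at t=k/5. Machine vertices: (56.946,94.605) → (57.957,92.186) → (49.716,90.301) → (37.450,89.738) → (26.383,91.288) → (21.741,95.739). Open path.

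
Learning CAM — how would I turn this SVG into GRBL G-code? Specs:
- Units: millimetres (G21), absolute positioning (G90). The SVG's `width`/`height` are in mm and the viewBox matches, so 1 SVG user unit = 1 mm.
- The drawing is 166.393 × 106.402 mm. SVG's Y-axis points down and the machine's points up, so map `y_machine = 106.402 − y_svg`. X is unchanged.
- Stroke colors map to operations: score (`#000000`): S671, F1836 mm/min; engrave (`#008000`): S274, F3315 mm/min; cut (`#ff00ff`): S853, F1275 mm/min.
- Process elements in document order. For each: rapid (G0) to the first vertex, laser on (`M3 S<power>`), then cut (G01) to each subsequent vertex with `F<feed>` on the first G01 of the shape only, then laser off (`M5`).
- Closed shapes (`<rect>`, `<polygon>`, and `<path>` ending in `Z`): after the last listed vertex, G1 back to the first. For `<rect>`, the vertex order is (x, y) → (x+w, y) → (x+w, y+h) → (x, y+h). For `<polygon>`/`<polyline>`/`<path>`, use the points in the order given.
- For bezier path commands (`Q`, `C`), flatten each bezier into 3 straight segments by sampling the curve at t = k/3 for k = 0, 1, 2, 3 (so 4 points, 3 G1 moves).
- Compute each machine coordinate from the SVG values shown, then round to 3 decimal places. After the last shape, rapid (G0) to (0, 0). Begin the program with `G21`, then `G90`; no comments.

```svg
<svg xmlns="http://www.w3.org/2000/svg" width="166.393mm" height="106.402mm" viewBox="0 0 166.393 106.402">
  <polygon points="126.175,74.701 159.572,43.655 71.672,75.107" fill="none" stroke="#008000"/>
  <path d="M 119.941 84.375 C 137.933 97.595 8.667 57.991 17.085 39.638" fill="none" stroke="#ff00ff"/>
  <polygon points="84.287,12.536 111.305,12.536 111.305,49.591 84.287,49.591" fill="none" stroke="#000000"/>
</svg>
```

G21
G90
G0 X126.175 Y31.701
M3 S274
G01 X159.572 Y62.747 F3315
G01 X71.672 Y31.295
G01 X126.175 Y31.701
M5
G0 X119.941 Y22.027
M3 S853
G01 X99.400 Y23.671 F1275
G01 X44.008 Y44.071
G01 X17.085 Y66.764
M5
G0 X84.287 Y93.866
M3 S671
G01 X111.305 Y93.866 F1836
G01 X111.305 Y56.811
G01 X84.287 Y56.811
G01 X84.287 Y93.866
M5
G0 X0.000 Y0.000

1 u = 1 mm; y_m = 106.402 − y.

[1] `<polygon>` closed polygon, #008000→engrave S274 F3315: (126.175,31.701) → (159.572,62.747) → (71.672,31.295) → (126.175,31.701) (closed)

[2] `<path>` cubic bezier, #ff00ff→cut S853 F1275: (119.941,22.027) → (99.400,23.671) → (44.008,44.071) → (17.085,66.764)

[3] `<polygon>` rectangle, #000000→score S671 F1836: (84.287,93.866) → (111.305,93.866) → (111.305,56.811) → (84.287,56.811) → (84.287,93.866) (closed)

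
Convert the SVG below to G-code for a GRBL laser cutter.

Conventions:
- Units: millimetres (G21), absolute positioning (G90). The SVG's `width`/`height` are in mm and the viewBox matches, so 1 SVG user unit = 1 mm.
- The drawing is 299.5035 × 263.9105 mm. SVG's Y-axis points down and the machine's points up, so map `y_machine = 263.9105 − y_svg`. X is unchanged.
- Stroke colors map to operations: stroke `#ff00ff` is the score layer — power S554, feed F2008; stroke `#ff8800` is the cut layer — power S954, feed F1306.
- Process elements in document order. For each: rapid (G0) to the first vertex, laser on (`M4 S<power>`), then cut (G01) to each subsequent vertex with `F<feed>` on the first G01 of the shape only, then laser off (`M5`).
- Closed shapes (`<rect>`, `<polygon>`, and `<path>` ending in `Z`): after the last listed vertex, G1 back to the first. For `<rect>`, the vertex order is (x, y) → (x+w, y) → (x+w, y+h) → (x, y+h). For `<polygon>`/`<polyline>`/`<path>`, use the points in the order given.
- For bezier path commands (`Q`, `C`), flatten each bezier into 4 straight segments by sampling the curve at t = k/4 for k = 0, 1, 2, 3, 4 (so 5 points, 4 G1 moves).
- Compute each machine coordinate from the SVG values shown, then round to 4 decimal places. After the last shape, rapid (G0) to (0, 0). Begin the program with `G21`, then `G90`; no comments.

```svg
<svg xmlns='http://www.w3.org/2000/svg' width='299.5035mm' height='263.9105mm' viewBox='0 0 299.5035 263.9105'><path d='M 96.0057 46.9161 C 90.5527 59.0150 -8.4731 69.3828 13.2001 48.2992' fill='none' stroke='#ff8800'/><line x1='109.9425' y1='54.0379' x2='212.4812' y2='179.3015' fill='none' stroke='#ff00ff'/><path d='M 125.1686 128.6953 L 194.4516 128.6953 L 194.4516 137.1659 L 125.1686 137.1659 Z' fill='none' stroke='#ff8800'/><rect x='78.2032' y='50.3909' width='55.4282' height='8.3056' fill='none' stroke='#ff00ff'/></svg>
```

Since the viewBox matches the mm dimensions, user units are millimetres directly. The only transform is the Y-flip y_m = 263.9105 − y_svg.

Shape 1 is a cubic bezier drawn with `<path>`. Its stroke #ff8800 means cut at S954, F1306. After flipping Y the toolpath is (96.0057,216.9944) → (77.7190,208.7092) → (44.4306,203.8594) → (16.2283,205.2314) → (13.2001,215.6113).

Shape 2 is a line segment drawn with `<line>`. Its stroke #ff00ff means score at S554, F2008. After flipping Y the toolpath is (109.9425,209.8726) → (212.4812,84.6090).

Shape 3 is a rectangle drawn with `<path>`. Its stroke #ff8800 means cut at S954, F1306. After flipping Y the toolpath is (125.1686,135.2152) → (194.4516,135.2152) → (194.4516,126.7446) → (125.1686,126.7446) → (125.1686,135.2152), returning to the start.

Shape 4 is a rectangle drawn with `<rect>`. Its stroke #ff00ff means score at S554, F2008. After flipping Y the toolpath is (78.2032,213.5196) → (133.6314,213.5196) → (133.6314,205.2140) → (78.2032,205.2140) → (78.2032,213.5196), returning to the start.

G21
G90
G0 X96.0057 Y216.9944
M4 S954
G01 X77.7190 Y208.7092 F1306
G01 X44.4306 Y203.8594
G01 X16.2283 Y205.2314
G01 X13.2001 Y215.6113
M5
G0 X109.9425 Y209.8726
M4 S554
G01 X212.4812 Y84.6090 F2008
M5
G0 X125.1686 Y135.2152
M4 S954
G01 X194.4516 Y135.2152 F1306
G01 X194.4516 Y126.7446
G01 X125.1686 Y126.7446
G01 X125.1686 Y135.2152
M5
G0 X78.2032 Y213.5196
M4 S554
G01 X133.6314 Y213.5196 F2008
G01 X133.6314 Y205.2140
G01 X78.2032 Y205.2140
G01 X78.2032 Y213.5196
M5
G0 X0.0000 Y0.0000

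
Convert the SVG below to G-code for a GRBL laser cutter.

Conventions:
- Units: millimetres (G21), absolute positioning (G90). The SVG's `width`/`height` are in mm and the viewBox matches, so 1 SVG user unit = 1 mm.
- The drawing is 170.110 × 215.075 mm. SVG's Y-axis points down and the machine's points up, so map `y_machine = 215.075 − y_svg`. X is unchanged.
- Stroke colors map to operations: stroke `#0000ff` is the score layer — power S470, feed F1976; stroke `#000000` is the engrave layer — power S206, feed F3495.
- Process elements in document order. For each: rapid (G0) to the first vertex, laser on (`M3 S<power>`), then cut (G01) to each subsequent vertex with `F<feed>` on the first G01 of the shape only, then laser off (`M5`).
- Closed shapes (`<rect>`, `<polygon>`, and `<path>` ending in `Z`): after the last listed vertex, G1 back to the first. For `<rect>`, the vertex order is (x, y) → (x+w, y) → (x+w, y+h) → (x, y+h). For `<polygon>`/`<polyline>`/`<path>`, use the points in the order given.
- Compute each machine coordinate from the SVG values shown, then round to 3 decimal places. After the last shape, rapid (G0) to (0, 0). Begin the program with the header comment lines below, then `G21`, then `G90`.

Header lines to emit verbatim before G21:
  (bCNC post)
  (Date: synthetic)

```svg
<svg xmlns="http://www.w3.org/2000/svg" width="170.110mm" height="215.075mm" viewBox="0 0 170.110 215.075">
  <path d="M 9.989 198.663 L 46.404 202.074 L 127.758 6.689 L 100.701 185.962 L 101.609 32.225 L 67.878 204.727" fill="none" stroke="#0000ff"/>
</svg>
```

(bCNC post)
(Date: synthetic)
G21
G90
G0 X9.989 Y16.412
M3 S470
G01 X46.404 Y13.001 F1976
G01 X127.758 Y208.386
G01 X100.701 Y29.113
G01 X101.609 Y182.850
G01 X67.878 Y10.348
M5
G0 X0.000 Y0.000

Since the viewBox matches the mm dimensions, user units are millimetres directly. The only transform is the Y-flip y_m = 215.075 − y_svg.

Shape 1 is a open polyline drawn with `<path>`. Its stroke #0000ff means score at S470, F1976. After flipping Y the toolpath is (9.989,16.412) → (46.404,13.001) → (127.758,208.386) → (100.701,29.113) → (101.609,182.850) → (67.878,10.348).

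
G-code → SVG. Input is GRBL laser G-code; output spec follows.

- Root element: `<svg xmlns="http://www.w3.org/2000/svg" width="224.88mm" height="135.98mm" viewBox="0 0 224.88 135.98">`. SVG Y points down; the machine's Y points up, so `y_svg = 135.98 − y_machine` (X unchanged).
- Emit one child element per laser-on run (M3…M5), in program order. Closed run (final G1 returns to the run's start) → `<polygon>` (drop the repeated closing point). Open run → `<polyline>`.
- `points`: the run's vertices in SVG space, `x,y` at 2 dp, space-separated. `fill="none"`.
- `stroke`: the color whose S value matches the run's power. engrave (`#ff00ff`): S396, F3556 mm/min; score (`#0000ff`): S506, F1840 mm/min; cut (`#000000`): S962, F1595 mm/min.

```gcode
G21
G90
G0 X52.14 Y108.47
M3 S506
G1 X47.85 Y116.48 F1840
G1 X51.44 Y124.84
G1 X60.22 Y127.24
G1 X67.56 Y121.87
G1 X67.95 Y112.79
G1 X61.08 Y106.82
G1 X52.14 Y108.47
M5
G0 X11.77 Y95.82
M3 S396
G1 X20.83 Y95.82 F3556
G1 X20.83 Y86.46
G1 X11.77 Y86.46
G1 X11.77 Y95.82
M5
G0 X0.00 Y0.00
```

y_svg = 135.98 − y_m.

[1] S506→`#0000ff` (score); closed run; points: 52.14,27.51 47.85,19.50 51.44,11.14 60.22,8.74 67.56,14.11 67.95,23.19 61.08,29.16

[2] S396→`#ff00ff` (engrave); closed run; points: 11.77,40.16 20.83,40.16 20.83,49.52 11.77,49.52

<svg xmlns="http://www.w3.org/2000/svg" width="224.88mm" height="135.98mm" viewBox="0 0 224.88 135.98">
  <polygon points="52.14,27.51 47.85,19.50 51.44,11.14 60.22,8.74 67.56,14.11 67.95,23.19 61.08,29.16" fill="none" stroke="#0000ff"/>
  <polygon points="11.77,40.16 20.83,40.16 20.83,49.52 11.77,49.52" fill="none" stroke="#ff00ff"/>
</svg>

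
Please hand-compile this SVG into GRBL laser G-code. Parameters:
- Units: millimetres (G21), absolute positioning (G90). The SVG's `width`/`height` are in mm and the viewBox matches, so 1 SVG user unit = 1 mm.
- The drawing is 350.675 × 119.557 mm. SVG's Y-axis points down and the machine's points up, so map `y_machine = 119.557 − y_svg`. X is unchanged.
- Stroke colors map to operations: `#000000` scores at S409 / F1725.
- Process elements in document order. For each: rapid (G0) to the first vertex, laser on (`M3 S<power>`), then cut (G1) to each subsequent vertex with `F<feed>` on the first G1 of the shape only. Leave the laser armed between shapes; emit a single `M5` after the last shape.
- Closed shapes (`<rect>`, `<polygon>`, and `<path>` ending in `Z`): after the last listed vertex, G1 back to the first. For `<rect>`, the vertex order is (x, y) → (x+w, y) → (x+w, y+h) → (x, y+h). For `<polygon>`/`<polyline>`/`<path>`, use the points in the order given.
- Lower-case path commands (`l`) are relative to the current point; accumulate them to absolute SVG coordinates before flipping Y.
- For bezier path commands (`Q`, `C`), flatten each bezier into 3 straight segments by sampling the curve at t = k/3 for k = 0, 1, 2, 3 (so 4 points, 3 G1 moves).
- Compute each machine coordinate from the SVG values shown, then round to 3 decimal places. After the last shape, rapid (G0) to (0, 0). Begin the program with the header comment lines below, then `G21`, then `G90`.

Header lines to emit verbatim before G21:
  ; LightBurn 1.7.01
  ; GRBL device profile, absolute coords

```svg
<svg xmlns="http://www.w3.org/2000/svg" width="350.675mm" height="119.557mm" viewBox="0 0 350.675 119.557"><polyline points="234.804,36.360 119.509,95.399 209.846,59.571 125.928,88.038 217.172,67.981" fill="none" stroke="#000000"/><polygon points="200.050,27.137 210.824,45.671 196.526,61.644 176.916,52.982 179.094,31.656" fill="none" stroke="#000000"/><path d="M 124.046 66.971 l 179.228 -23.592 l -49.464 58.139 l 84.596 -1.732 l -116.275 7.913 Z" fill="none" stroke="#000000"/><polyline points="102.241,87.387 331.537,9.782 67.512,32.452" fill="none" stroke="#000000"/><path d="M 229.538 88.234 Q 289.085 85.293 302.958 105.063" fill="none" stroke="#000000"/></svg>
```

1 u = 1 mm; y_m = 119.557 − y.

[1] `<polyline>` open polyline, #000000→score S409 F1725: (234.804,83.197) → (119.509,24.158) → (209.846,59.986) → (125.928,31.519) → (217.172,51.576)

[2] `<polygon>` regular polygon, #000000→score S409 F1725: (200.050,92.420) → (210.824,73.886) → (196.526,57.913) → (176.916,66.575) → (179.094,87.901) → (200.050,92.420) (closed)

[3] `<path>` closed polygon, #000000→score S409 F1725: (124.046,52.586) → (303.274,76.178) → (253.810,18.039) → (338.406,19.771) → (222.131,11.858) → (124.046,52.586) (closed)

[4] `<polyline>` open polyline, #000000→score S409 F1725: (102.241,32.170) → (331.537,109.775) → (67.512,87.105)

[5] `<path>` quadratic bezier, #000000→score S409 F1725: (229.538,31.323) → (264.161,30.760) → (288.634,25.151) → (302.958,14.494)

; LightBurn 1.7.01
; GRBL device profile, absolute coords
G21
G90
G0 X234.804 Y83.197
M3 S409
G1 X119.509 Y24.158 F1725
G1 X209.846 Y59.986
G1 X125.928 Y31.519
G1 X217.172 Y51.576
G0 X200.050 Y92.420
M3 S409
G1 X210.824 Y73.886 F1725
G1 X196.526 Y57.913
G1 X176.916 Y66.575
G1 X179.094 Y87.901
G1 X200.050 Y92.420
G0 X124.046 Y52.586
M3 S409
G1 X303.274 Y76.178 F1725
G1 X253.810 Y18.039
G1 X338.406 Y19.771
G1 X222.131 Y11.858
G1 X124.046 Y52.586
G0 X102.241 Y32.170
M3 S409
G1 X331.537 Y109.775 F1725
G1 X67.512 Y87.105
G0 X229.538 Y31.323
M3 S409
G1 X264.161 Y30.760 F1725
G1 X288.634 Y25.151
G1 X302.958 Y14.494
M5
G0 X0.000 Y0.000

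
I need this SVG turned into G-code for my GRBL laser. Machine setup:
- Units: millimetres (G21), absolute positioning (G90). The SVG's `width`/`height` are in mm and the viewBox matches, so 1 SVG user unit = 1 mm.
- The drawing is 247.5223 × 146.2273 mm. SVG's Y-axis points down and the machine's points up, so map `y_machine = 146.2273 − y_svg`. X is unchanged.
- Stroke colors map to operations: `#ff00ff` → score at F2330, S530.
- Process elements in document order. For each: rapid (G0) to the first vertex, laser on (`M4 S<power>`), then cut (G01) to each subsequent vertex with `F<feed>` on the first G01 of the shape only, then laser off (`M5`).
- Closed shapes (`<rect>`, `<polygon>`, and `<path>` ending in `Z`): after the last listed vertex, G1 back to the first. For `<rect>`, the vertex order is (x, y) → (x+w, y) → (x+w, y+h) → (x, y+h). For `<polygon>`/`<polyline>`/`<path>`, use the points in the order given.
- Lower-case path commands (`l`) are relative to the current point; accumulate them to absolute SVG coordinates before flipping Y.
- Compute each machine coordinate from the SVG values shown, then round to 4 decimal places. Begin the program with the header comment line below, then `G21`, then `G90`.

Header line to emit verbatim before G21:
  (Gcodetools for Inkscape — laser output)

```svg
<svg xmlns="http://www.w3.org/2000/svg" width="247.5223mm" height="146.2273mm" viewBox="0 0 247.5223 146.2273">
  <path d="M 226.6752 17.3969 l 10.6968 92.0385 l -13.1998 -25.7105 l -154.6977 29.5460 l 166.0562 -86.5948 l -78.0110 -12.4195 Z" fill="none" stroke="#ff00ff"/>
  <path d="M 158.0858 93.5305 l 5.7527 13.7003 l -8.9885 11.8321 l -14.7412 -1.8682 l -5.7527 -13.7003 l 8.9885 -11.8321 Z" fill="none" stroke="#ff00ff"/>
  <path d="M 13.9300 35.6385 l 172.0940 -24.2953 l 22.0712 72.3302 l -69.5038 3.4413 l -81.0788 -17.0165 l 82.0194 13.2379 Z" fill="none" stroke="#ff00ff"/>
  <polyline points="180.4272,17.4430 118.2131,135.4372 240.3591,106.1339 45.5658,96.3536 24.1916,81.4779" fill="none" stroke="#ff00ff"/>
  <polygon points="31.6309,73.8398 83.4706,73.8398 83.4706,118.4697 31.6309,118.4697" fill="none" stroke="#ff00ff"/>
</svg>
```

(Gcodetools for Inkscape — laser output)
G21
G90
G0 X226.6752 Y128.8304
M4 S530
G01 X237.3720 Y36.7919 F2330
G01 X224.1722 Y62.5024
G01 X69.4745 Y32.9564
G01 X235.5307 Y119.5512
G01 X157.5197 Y131.9707
G01 X226.6752 Y128.8304
M5
G0 X158.0858 Y52.6968
M4 S530
G01 X163.8385 Y38.9965 F2330
G01 X154.8500 Y27.1644
G01 X140.1088 Y29.0326
G01 X134.3561 Y42.7329
G01 X143.3446 Y54.5650
G01 X158.0858 Y52.6968
M5
G0 X13.9300 Y110.5888
M4 S530
G01 X186.0240 Y134.8841 F2330
G01 X208.0952 Y62.5539
G01 X138.5914 Y59.1126
G01 X57.5126 Y76.1291
G01 X139.5320 Y62.8912
G01 X13.9300 Y110.5888
M5
G0 X180.4272 Y128.7843
M4 S530
G01 X118.2131 Y10.7901 F2330
G01 X240.3591 Y40.0934
G01 X45.5658 Y49.8737
G01 X24.1916 Y64.7494
M5
G0 X31.6309 Y72.3875
M4 S530
G01 X83.4706 Y72.3875 F2330
G01 X83.4706 Y27.7576
G01 X31.6309 Y27.7576
G01 X31.6309 Y72.3875
M5

viewBox `0 0 247.5223 146.2273` with mm width/height → 1 unit = 1 mm. Flip: y_m = 146.2273 − y_svg.

**Shape 1** — `<path>` closed polygon, stroke `#ff00ff` → score (S530, F2330). Machine vertices: (226.6752,128.8304) → (237.3720,36.7919) → (224.1722,62.5024) → (69.4745,32.9564) → (235.5307,119.5512) → (157.5197,131.9707) → (226.6752,128.8304). Closed: final G1 returns to the first vertex.

**Shape 2** — `<path>` regular polygon, stroke `#ff00ff` → score (S530, F2330). Machine vertices: (158.0858,52.6968) → (163.8385,38.9965) → (154.8500,27.1644) → (140.1088,29.0326) → (134.3561,42.7329) → (143.3446,54.5650) → (158.0858,52.6968). Closed: final G1 returns to the first vertex.

**Shape 3** — `<path>` closed polygon, stroke `#ff00ff` → score (S530, F2330). Machine vertices: (13.9300,110.5888) → (186.0240,134.8841) → (208.0952,62.5539) → (138.5914,59.1126) → (57.5126,76.1291) → (139.5320,62.8912) → (13.9300,110.5888). Closed: final G1 returns to the first vertex.

**Shape 4** — `<polyline>` open polyline, stroke `#ff00ff` → score (S530, F2330). Machine vertices: (180.4272,128.7843) → (118.2131,10.7901) → (240.3591,40.0934) → (45.5658,49.8737) → (24.1916,64.7494). Open path.

**Shape 5** — `<polygon>` rectangle, stroke `#ff00ff` → score (S530, F2330). Machine vertices: (31.6309,72.3875) → (83.4706,72.3875) → (83.4706,27.7576) → (31.6309,27.7576) → (31.6309,72.3875). Closed: final G1 returns to the first vertex.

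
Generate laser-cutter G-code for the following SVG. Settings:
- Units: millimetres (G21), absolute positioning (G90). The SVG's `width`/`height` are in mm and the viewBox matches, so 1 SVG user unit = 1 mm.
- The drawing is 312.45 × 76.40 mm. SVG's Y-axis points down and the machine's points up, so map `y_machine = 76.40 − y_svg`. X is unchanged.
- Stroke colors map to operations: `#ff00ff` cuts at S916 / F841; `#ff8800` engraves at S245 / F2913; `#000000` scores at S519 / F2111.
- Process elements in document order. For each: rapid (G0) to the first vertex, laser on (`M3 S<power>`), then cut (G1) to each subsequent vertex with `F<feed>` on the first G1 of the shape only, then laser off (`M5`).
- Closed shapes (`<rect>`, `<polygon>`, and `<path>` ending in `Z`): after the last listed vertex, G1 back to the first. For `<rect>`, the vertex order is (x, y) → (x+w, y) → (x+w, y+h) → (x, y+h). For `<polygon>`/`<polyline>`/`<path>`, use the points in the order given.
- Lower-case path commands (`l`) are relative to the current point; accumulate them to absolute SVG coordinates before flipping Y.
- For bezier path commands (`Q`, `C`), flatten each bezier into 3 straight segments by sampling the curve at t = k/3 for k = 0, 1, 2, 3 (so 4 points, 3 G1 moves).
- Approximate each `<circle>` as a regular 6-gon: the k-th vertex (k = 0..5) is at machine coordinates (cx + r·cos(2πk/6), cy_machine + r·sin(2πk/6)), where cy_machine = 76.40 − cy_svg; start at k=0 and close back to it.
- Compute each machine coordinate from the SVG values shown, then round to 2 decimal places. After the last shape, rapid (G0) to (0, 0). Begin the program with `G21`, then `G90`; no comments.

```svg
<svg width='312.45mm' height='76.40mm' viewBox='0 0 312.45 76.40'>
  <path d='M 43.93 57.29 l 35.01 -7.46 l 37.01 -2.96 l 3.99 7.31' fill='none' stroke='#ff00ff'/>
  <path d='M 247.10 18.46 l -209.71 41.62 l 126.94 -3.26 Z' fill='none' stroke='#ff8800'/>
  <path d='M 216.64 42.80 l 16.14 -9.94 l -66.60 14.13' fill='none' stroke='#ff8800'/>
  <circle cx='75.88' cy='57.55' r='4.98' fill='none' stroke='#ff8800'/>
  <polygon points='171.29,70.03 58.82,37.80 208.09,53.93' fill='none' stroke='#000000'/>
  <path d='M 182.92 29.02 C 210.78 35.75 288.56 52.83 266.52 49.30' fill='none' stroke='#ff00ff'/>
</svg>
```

viewBox `0 0 312.45 76.40` with mm width/height → 1 unit = 1 mm. Flip: y_m = 76.40 − y_svg.

**Shape 1** — `<path>` open polyline, stroke `#ff00ff` → cut (S916, F841). Machine vertices: (43.93,19.11) → (78.94,26.57) → (115.95,29.53) → (119.94,22.22). Open path.

**Shape 2** — `<path>` closed polygon, stroke `#ff8800` → engrave (S245, F2913). Machine vertices: (247.10,57.94) → (37.39,16.32) → (164.33,19.58) → (247.10,57.94). Closed: final G1 returns to the first vertex.

**Shape 3** — `<path>` open polyline, stroke `#ff8800` → engrave (S245, F2913). Machine vertices: (216.64,33.60) → (232.78,43.54) → (166.18,29.41). Open path.

**Shape 4** — `<circle>` circle, stroke `#ff8800` → engrave (S245, F2913). Machine vertices: (80.86,18.85) → (78.37,23.16) → (73.39,23.16) → (70.90,18.85) → (73.39,14.54) → (78.37,14.54) → (80.86,18.85). Closed: final G1 returns to the first vertex.

**Shape 5** — `<polygon>` closed polygon, stroke `#000000` → score (S519, F2111). Machine vertices: (171.29,6.37) → (58.82,38.60) → (208.09,22.47) → (171.29,6.37). Closed: final G1 returns to the first vertex.

**Shape 6** — `<path>` cubic bezier, stroke `#ff00ff` → cut (S916, F841). Control points (SVG): P0=(182.92,29.02), P1=(210.78,35.75), P2=(288.56,52.83), P3=(266.52,49.30); sampled at t=k/3. Machine vertices: (182.92,47.38) → (221.87,38.35) → (260.83,29.29) → (266.52,27.10). Open path.

G21
G90
G0 X43.93 Y19.11
M3 S916
G1 X78.94 Y26.57 F841
G1 X115.95 Y29.53
G1 X119.94 Y22.22
M5
G0 X247.10 Y57.94
M3 S245
G1 X37.39 Y16.32 F2913
G1 X164.33 Y19.58
G1 X247.10 Y57.94
M5
G0 X216.64 Y33.60
M3 S245
G1 X232.78 Y43.54 F2913
G1 X166.18 Y29.41
M5
G0 X80.86 Y18.85
M3 S245
G1 X78.37 Y23.16 F2913
G1 X73.39 Y23.16
G1 X70.90 Y18.85
G1 X73.39 Y14.54
G1 X78.37 Y14.54
G1 X80.86 Y18.85
M5
G0 X171.29 Y6.37
M3 S519
G1 X58.82 Y38.60 F2111
G1 X208.09 Y22.47
G1 X171.29 Y6.37
M5
G0 X182.92 Y47.38
M3 S916
G1 X221.87 Y38.35 F841
G1 X260.83 Y29.29
G1 X266.52 Y27.10
M5
G0 X0.00 Y0.00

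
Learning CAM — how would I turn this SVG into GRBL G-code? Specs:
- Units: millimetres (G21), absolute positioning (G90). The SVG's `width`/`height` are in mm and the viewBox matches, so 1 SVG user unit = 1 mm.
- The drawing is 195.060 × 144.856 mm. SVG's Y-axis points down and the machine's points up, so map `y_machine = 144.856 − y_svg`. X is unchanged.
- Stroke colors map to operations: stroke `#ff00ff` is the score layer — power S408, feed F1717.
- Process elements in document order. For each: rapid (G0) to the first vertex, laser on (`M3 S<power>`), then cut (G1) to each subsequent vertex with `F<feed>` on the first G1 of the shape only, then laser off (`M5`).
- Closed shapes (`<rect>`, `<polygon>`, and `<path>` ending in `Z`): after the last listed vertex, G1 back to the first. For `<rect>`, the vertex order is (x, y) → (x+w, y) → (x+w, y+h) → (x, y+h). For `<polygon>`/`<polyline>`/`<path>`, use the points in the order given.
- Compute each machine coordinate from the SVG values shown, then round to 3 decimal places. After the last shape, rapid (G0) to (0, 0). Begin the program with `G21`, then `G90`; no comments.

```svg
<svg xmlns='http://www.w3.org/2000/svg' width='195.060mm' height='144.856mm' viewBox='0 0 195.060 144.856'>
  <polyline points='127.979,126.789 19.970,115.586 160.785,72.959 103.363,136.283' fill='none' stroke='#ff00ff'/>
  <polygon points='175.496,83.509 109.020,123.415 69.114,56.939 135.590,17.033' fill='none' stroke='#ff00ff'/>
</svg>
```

1 u = 1 mm; y_m = 144.856 − y.

[1] `<polyline>` open polyline, #ff00ff→score S408 F1717: (127.979,18.067) → (19.970,29.270) → (160.785,71.897) → (103.363,8.573)

[2] `<polygon>` regular polygon, #ff00ff→score S408 F1717: (175.496,61.347) → (109.020,21.441) → (69.114,87.917) → (135.590,127.823) → (175.496,61.347) (closed)

G21
G90
G0 X127.979 Y18.067
M3 S408
G1 X19.970 Y29.270 F1717
G1 X160.785 Y71.897
G1 X103.363 Y8.573
M5
G0 X175.496 Y61.347
M3 S408
G1 X109.020 Y21.441 F1717
G1 X69.114 Y87.917
G1 X135.590 Y127.823
G1 X175.496 Y61.347
M5
G0 X0.000 Y0.000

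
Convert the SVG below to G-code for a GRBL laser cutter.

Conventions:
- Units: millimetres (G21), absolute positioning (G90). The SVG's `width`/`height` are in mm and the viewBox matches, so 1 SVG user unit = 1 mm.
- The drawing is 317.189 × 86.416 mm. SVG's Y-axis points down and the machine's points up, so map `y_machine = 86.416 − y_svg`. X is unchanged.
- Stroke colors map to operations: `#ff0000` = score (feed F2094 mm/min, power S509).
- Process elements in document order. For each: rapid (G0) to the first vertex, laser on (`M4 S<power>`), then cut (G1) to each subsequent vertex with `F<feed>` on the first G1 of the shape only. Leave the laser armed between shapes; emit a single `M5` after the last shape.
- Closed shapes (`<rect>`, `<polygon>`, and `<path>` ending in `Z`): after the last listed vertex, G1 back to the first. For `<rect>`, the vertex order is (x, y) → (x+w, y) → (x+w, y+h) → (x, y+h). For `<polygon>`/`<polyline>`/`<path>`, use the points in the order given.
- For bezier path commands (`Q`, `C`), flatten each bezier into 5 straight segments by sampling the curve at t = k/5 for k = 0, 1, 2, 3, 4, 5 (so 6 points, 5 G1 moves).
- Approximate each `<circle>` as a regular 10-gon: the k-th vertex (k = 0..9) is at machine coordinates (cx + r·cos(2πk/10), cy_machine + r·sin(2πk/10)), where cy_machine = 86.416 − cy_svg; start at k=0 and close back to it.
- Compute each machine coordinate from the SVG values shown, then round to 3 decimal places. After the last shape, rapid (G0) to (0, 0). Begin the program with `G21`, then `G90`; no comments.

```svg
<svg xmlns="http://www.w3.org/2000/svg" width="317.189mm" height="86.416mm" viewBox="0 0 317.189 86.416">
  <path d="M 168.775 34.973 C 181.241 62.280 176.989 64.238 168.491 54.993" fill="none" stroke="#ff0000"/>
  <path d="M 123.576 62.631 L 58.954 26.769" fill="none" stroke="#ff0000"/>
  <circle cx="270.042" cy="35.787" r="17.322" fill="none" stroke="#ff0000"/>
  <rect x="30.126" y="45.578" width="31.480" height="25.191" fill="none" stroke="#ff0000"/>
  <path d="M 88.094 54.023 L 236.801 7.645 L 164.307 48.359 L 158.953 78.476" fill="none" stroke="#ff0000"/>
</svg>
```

1 u = 1 mm; y_m = 86.416 − y.

[1] `<path>` cubic bezier, #ff0000→score S509 F2094: (168.775,51.443) → (174.348,37.988) → (176.508,29.937) → (175.852,26.612) → (172.981,27.334) → (168.491,31.423)

[2] `<path>` line segment, #ff0000→score S509 F2094: (123.576,23.785) → (58.954,59.647)

[3] `<circle>` circle, #ff0000→score S509 F2094: (287.364,50.629) → (284.056,60.811) → (275.395,67.103) → (264.689,67.103) → (256.028,60.811) → (252.720,50.629) → (256.028,40.447) → (264.689,34.155) → (275.395,34.155) → (284.056,40.447) → (287.364,50.629) (closed)

[4] `<rect>` rectangle, #ff0000→score S509 F2094: (30.126,40.838) → (61.606,40.838) → (61.606,15.647) → (30.126,15.647) → (30.126,40.838) (closed)

[5] `<path>` open polyline, #ff0000→score S509 F2094: (88.094,32.393) → (236.801,78.771) → (164.307,38.057) → (158.953,7.940)

G21
G90
G0 X168.775 Y51.443
M4 S509
G1 X174.348 Y37.988 F2094
G1 X176.508 Y29.937
G1 X175.852 Y26.612
G1 X172.981 Y27.334
G1 X168.491 Y31.423
G0 X123.576 Y23.785
M4 S509
G1 X58.954 Y59.647 F2094
G0 X287.364 Y50.629
M4 S509
G1 X284.056 Y60.811 F2094
G1 X275.395 Y67.103
G1 X264.689 Y67.103
G1 X256.028 Y60.811
G1 X252.720 Y50.629
G1 X256.028 Y40.447
G1 X264.689 Y34.155
G1 X275.395 Y34.155
G1 X284.056 Y40.447
G1 X287.364 Y50.629
G0 X30.126 Y40.838
M4 S509
G1 X61.606 Y40.838 F2094
G1 X61.606 Y15.647
G1 X30.126 Y15.647
G1 X30.126 Y40.838
G0 X88.094 Y32.393
M4 S509
G1 X236.801 Y78.771 F2094
G1 X164.307 Y38.057
G1 X158.953 Y7.940
M5
G0 X0.000 Y0.000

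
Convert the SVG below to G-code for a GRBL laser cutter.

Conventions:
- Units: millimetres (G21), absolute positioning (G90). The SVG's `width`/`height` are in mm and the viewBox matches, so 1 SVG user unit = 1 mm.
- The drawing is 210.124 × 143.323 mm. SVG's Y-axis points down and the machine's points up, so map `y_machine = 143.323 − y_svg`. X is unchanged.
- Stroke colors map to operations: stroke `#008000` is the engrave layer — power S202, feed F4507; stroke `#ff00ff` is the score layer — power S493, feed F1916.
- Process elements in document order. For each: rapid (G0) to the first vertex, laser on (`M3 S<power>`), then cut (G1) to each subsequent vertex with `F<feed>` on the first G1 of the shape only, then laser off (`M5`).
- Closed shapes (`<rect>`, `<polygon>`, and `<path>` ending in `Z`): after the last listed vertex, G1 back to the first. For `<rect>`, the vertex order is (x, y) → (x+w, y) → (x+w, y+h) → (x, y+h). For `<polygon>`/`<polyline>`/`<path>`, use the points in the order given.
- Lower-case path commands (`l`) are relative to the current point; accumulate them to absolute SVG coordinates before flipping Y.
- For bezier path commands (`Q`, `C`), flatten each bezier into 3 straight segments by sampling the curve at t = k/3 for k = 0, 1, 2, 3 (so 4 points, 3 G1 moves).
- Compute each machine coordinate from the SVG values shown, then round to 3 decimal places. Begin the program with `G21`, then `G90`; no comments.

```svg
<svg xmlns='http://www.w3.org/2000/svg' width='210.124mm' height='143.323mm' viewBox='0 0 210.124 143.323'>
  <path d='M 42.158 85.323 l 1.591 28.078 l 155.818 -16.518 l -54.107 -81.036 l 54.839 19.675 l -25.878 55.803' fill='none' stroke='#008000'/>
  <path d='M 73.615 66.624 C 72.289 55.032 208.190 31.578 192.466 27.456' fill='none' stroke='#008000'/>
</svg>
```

G21
G90
G0 X42.158 Y58.000
M3 S202
G1 X43.749 Y29.922 F4507
G1 X199.567 Y46.440
G1 X145.460 Y127.476
G1 X200.299 Y107.801
G1 X174.421 Y51.998
M5
G0 X73.615 Y76.699
M3 S202
G1 X107.333 Y91.090 F4507
G1 X168.347 Y106.456
G1 X192.466 Y115.867
M5

Since the viewBox matches the mm dimensions, user units are millimetres directly. The only transform is the Y-flip y_m = 143.323 − y_svg.

Shape 1 is a open polyline drawn with `<path>`. Its stroke #008000 means engrave at S202, F4507. After flipping Y the toolpath is (42.158,58.000) → (43.749,29.922) → (199.567,46.440) → (145.460,127.476) → (200.299,107.801) → (174.421,51.998).

Shape 2 is a cubic bezier drawn with `<path>`. Its stroke #008000 means engrave at S202, F4507. After flipping Y the toolpath is (73.615,76.699) → (107.333,91.090) → (168.347,106.456) → (192.466,115.867).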